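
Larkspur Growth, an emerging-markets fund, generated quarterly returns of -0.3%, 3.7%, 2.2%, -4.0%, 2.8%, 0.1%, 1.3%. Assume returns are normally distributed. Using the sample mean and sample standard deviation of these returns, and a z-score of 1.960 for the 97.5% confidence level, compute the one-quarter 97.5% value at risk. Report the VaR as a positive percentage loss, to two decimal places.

r̄ = (-0.3 + 3.7 + 2.2 − 4 + 2.8 + 0.1 + 1.3) / 7 = 5.80 / 7 = 0.8286%
Σ(r − r̄)² = (-0.3 − 0.8286)² + (3.7 − 0.8286)² + … = 39.3543
sample σ = √(39.3543 / 6) = √6.5591 = 2.5611%
VaR = −(r̄ − z·σ) = −(0.8286 − 1.960 × 2.5611) = −(-4.1912) = 4.1912%

4.19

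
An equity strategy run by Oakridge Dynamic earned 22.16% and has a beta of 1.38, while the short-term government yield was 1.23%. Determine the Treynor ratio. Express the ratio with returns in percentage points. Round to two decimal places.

15.17

Treynor = (Rp − Rf) / β = (22.16% − 1.23%) / 1.38 = 20.93 / 1.38 = 15.1667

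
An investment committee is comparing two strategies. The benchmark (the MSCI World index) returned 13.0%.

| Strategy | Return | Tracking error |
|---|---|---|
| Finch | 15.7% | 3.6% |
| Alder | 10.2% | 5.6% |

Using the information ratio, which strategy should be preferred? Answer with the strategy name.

Finch

Finch: IR = (15.7% − 13.0%) / 3.6% = 0.750
Alder: IR = (10.2% − 13.0%) / 5.6% = -0.500
Highest: Finch (0.750).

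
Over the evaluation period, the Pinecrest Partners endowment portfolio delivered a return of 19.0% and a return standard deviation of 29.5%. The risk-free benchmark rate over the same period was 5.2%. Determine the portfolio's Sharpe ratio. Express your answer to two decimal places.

0.47

Sharpe = (Rp − Rf) / σp = (19.0% − 5.2%) / 29.5% = 13.80% / 29.5% = 0.4678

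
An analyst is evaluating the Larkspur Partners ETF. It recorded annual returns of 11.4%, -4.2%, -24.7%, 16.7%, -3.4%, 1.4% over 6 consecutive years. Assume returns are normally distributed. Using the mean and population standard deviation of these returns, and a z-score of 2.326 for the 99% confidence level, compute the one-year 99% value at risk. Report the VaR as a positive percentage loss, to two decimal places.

31.22

μ = (11.4 − 4.2 − 24.7 + 16.7 − 3.4 + 1.4) / 6 = -0.4667%
Σ(r − μ)² = 1048.7933; population σ = √(1048.7933/6) = 13.2212%
VaR = −(μ − z·σ) = −(-0.4667 − 2.326 × 13.2212) = −(-31.2192) = 31.2192%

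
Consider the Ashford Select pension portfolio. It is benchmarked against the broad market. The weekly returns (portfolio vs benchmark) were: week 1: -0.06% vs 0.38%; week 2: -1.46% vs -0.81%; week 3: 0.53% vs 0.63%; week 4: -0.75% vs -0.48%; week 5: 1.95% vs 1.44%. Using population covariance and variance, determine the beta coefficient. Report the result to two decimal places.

r̄p = 0.0420%,  r̄m = 0.2320%
Cov = Σ(rp − r̄p)(rm − r̄m) / 5 = 0.9226
Var(rm) = Σ(rm − r̄m)² / 5 = 0.6465
β = Cov / Var = 0.9226 / 0.6465 = 1.4271

1.43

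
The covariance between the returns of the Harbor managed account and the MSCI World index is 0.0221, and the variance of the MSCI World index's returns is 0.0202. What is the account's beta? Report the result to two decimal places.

β = Cov(Rp, Rm) / Var(Rm) = 0.0221 / 0.0202 = 1.0941

1.09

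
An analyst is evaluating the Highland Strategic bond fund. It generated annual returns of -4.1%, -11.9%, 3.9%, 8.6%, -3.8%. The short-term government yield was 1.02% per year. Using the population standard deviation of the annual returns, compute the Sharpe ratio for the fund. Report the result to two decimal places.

-0.35

μ = (-4.1 − 11.9 + 3.9 + 8.6 − 3.8) / 5 = -7.30 / 5 = -1.4600%
Σ(r − μ)² = 251.3720; population σ = √(251.3720/5) = 7.0904%
Sharpe = (μ − rf) / σ = (-1.4600 − 1.02) / 7.0904 = -2.4800 / 7.0904 = -0.3498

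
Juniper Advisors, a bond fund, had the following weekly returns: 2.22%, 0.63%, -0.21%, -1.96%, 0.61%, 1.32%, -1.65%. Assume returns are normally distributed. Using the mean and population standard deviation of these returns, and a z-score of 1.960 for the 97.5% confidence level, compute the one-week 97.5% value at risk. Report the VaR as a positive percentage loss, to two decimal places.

2.63

μ = (2.22 + 0.63 − 0.21 − 1.96 + 0.61 + 1.32 − 1.65) / 7 = 0.1371%
Population σ = √[Σ(r − μ)² / 7] = √[13.9163 / 7] = √1.9880 = 1.4100%
VaR = −(μ − z·σ) = −(0.1371 − 1.960 × 1.4100) = −(-2.6265) = 2.6265%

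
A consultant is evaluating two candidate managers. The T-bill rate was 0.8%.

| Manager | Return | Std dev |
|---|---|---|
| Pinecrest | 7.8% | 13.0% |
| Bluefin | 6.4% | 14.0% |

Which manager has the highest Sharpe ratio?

Pinecrest

Pinecrest: Sharpe ratio = (7.8% − 0.8%) / 13.0% = 0.538
Bluefin: Sharpe ratio = (6.4% − 0.8%) / 14.0% = 0.400
Highest: Pinecrest (0.538).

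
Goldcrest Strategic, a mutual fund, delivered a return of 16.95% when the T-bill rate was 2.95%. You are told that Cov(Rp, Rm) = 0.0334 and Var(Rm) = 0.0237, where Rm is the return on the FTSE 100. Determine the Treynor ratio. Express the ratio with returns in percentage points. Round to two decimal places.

9.93

β = Cov / Var = 0.0334 / 0.0237 = 1.4093
Treynor = (Rp − Rf) / β = (16.95% − 2.95%) / 1.4093 = 14.00 / 1.4093 = 9.9340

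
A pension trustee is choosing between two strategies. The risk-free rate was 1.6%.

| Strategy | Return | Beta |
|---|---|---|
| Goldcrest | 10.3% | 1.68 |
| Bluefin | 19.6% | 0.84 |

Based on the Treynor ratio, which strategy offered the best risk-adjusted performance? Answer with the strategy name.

Goldcrest: Treynor = (10.3% − 1.6%) / 1.68 = 5.179
Bluefin: Treynor = (19.6% − 1.6%) / 0.84 = 21.429
Highest: Bluefin (21.429).

Bluefin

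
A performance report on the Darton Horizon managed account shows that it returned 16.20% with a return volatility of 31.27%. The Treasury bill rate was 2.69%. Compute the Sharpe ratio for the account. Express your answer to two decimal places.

0.43

Sharpe = (Rp − Rf) / σp = (16.20% − 2.69%) / 31.27% = 13.51% / 31.27% = 0.4320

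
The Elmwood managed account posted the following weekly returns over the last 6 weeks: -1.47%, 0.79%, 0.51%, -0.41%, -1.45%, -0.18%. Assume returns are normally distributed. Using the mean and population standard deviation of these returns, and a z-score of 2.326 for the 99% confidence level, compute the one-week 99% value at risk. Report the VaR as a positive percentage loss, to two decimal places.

μ = (-1.47 + 0.79 + 0.51 − 0.41 − 1.45 − 0.18) / 6 = -2.210 / 6 = -0.3683%
Population σ = √[Σ(r − μ)² / 6] = √[4.5341 / 6] = √0.7557 = 0.8693%
VaR = −(μ − z·σ) = −(-0.3683 − 2.326 × 0.8693) = −(-2.3903) = 2.3903%

2.39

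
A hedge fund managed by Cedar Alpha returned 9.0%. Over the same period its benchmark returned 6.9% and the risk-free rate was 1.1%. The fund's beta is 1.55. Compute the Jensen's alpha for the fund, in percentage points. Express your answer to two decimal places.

CAPM expected return = Rf + β(Rm − Rf) = 1.1% + 1.55 × (6.9% − 1.1%) = 1.1 + 1.55 × 5.80 = 10.0900%
Jensen's α = Rp − E[R] = 9.0% − 10.0900% = -1.0900

-1.09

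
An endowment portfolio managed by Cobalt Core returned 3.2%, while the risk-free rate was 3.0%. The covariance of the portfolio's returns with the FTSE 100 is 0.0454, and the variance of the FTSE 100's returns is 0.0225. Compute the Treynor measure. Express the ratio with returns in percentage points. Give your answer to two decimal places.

β = Cov / Var = 0.0454 / 0.0225 = 2.0178
Treynor = (Rp − Rf) / β = (3.2% − 3.0%) / 2.0178 = 0.20 / 2.0178 = 0.0991

0.10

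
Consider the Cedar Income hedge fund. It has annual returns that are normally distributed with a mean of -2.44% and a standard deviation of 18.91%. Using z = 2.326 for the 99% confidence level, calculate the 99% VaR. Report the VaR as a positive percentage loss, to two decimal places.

VaR (as % loss) = −(μ − z·σ) = −(-2.44% − 2.326 × 18.91%) = −(-46.42466%) = 46.42466%

46.42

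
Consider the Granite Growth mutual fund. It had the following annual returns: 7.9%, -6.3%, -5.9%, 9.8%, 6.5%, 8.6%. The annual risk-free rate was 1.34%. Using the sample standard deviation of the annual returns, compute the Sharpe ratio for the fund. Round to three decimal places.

μ = (7.9 − 6.3 − 5.9 + 9.8 + 6.5 + 8.6) / 6 = 3.4333%
Σ(r − μ)² = (7.9 − 3.4333)² + (-6.3 − 3.4333)² + … = 278.4333
sample σ = √(278.4333 / 5) = √55.6867 = 7.4624%
Sharpe = (μ − rf) / σ = (3.4333 − 1.34) / 7.4624 = 2.0933 / 7.4624 = 0.2805

0.281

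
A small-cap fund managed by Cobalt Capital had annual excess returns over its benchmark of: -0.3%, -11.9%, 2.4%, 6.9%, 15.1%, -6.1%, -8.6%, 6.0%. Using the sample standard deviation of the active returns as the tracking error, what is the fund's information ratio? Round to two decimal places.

r̄ = (-0.3 − 11.9 + 2.4 + 6.9 + 15.1 − 6.1 − 8.6 + 6) / 8 = 0.4375%
Sample std dev = √[568.7188 / 7] = 9.0136%
IR = r̄ / tracking error = 0.4375 / 9.0136 = 0.0485

0.05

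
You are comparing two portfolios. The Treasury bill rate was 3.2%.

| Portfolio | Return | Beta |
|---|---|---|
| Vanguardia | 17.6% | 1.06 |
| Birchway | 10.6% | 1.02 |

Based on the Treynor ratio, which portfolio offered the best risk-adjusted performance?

Vanguardia: Treynor = (17.6% − 3.2%) / 1.06 = 13.585
Birchway: Treynor = (10.6% − 3.2%) / 1.02 = 7.255
Highest: Vanguardia (13.585).

Vanguardia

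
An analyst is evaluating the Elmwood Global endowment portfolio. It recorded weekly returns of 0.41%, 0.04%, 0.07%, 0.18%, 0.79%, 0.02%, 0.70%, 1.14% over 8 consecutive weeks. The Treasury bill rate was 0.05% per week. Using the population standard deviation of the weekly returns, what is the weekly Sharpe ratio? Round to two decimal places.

Mean return r̄ = 3.350 / 8 = 0.4188%
Population σ = √[Σ(r − r̄)² / 8] = √[1.2183 / 8] = √0.1523 = 0.3903%
Sharpe = (r̄ − rf) / σ = (0.4188 − 0.05) / 0.3903 = 0.3688 / 0.3903 = 0.9449

0.94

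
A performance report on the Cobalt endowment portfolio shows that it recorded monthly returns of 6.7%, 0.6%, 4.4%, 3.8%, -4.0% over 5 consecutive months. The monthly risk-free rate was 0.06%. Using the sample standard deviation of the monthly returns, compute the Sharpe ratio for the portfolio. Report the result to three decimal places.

Mean return r̄ = 11.50 / 5 = 2.3000%
Σ(r − r̄)² = (6.7 − 2.3000)² + (0.6 − 2.3000)² + (4.4 − 2.3000)² + … = 68.6000
sample σ = √(68.6000 / 4) = √17.1500 = 4.1413%
Sharpe = (r̄ − rf) / σ = (2.3000 − 0.06) / 4.1413 = 2.2400 / 4.1413 = 0.5409

0.541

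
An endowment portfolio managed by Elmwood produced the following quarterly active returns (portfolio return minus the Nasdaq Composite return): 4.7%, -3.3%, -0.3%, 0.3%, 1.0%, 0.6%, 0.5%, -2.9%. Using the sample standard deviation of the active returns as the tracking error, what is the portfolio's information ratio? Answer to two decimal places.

r̄ = (4.7 − 3.3 − 0.3 + 0.3 + 1 + 0.6 + 0.5 − 2.9) / 8 = 0.60 / 8 = 0.0750%
Σ(r − r̄)² = (4.7 − 0.0750)² + (-3.3 − 0.0750)² + (-0.3 − 0.0750)² + … = 43.1350
σ = √[43.1350 / 7] = 2.4824%
IR = r̄ / tracking error = 0.0750 / 2.4824 = 0.0302

0.03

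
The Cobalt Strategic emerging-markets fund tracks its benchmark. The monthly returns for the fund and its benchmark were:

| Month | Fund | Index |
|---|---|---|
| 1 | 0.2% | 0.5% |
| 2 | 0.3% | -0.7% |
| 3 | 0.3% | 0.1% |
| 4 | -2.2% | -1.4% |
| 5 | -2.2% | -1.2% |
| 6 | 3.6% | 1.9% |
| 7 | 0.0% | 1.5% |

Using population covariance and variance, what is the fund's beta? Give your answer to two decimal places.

r̄p = 0.0000%,  r̄m = 0.1000%
Cov = Σ(rp − r̄p)(rm − r̄m) / 7 = 1.7829
Var(rm) = Σ(rm − r̄m)² / 7 = 1.4200
β = Cov / Var = 1.7829 / 1.4200 = 1.2556

1.26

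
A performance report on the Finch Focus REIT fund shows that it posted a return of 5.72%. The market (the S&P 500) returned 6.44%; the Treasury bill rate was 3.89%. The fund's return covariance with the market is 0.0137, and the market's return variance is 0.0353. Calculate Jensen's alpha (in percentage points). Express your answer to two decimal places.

0.84

β = Cov / Var = 0.0137 / 0.0353 = 0.3881
E[R] = Rf + β(Rm − Rf) = 3.89% + 0.3881 × (6.44% − 3.89%) = 4.8797%
α = Rp − E[R] = 5.72% − 4.8797% = 0.8403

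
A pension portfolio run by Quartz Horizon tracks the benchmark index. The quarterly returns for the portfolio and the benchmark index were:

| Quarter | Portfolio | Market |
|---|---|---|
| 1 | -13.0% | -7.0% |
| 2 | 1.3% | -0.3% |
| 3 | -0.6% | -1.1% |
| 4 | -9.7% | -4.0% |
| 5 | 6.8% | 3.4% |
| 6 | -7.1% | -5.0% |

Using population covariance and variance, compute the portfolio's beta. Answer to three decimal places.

r̄p = -3.7167%,  r̄m = -2.3333%
Cov = Σ(rp − r̄p)(rm − r̄m) / 6 = 22.7761
Var(rm) = Σ(rm − r̄m)² / 6 = 11.6989
β = Cov / Var = 22.7761 / 11.6989 = 1.9469

1.947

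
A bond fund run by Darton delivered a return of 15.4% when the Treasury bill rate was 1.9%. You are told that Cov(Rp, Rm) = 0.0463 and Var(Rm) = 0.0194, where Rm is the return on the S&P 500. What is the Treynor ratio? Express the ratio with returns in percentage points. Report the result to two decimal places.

β = Cov / Var = 0.0463 / 0.0194 = 2.3866
Treynor = (Rp − Rf) / β = (15.4% − 1.9%) / 2.3866 = 13.50 / 2.3866 = 5.6566

5.66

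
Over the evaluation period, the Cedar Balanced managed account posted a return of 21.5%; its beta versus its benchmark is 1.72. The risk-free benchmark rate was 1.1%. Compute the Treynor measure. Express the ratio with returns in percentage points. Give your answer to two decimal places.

Treynor = (Rp − Rf) / β = (21.5% − 1.1%) / 1.72 = 20.40 / 1.72 = 11.8605

11.86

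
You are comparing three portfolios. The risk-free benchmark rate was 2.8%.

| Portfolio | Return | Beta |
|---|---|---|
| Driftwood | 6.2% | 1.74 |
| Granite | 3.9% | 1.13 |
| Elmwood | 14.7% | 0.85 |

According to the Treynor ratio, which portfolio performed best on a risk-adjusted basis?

Driftwood: Treynor = (6.2% − 2.8%) / 1.74 = 1.954
Granite: Treynor = (3.9% − 2.8%) / 1.13 = 0.973
Elmwood: Treynor = (14.7% − 2.8%) / 0.85 = 14.000
Highest: Elmwood (14.000).

Elmwood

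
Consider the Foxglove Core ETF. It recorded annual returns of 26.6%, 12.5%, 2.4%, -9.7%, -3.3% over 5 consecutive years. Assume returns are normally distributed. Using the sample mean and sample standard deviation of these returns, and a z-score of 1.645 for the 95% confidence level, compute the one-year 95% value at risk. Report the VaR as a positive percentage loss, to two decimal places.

17.74

μ = (26.6 + 12.5 + 2.4 − 9.7 − 3.3) / 5 = 28.50 / 5 = 5.7000%
Sample σ = √[Σ(r − μ)² / 4] = √[812.1000 / 4] = √203.0250 = 14.2487%
VaR = −(μ − z·σ) = −(5.7000 − 1.645 × 14.2487) = −(-17.7391) = 17.7391%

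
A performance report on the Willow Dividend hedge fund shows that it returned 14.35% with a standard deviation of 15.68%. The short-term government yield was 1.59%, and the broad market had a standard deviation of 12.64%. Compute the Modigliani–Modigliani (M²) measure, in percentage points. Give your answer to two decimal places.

Sharpe = (Rp − Rf) / σp = (14.35% − 1.59%) / 15.68% = 0.8138
M² = Rf + Sharpe × σm = 1.59% + 0.8138 × 12.64% = 11.8764%

11.88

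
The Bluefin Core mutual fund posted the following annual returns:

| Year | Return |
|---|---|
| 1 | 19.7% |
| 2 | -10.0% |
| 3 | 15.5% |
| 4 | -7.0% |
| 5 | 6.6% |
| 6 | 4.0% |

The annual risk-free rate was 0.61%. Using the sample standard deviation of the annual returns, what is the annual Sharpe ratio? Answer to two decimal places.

0.35

r̄ = (19.7 − 10 + 15.5 − 7 + 6.6 + 4) / 6 = 4.8000%
Sample std dev = √[698.6600 / 5] = 11.8208%
Sharpe = (r̄ − rf) / σ = (4.8000 − 0.61) / 11.8208 = 4.1900 / 11.8208 = 0.3545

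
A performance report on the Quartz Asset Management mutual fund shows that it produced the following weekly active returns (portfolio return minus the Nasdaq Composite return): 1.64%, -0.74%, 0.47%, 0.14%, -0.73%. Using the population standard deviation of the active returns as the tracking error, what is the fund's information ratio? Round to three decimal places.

r̄ = (1.64 − 0.74 + 0.47 + 0.14 − 0.73) / 5 = 0.1560%
Σ(r − r̄)² = 3.8889; population σ = √(3.8889/5) = 0.8819%
IR = r̄ / tracking error = 0.1560 / 0.8819 = 0.1769

0.177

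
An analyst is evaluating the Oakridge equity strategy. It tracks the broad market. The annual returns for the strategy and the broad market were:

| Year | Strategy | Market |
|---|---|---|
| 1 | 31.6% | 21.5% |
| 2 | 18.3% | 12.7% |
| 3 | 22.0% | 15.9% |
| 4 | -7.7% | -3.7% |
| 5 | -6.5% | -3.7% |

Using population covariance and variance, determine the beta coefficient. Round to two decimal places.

1.52

r̄p = 11.5400%,  r̄m = 8.5400%
Cov = Σ(rp − r̄p)(rm − r̄m) / 5 = 164.2784
Var(rm) = Σ(rm − r̄m)² / 5 = 107.8144
β = Cov / Var = 164.2784 / 107.8144 = 1.5237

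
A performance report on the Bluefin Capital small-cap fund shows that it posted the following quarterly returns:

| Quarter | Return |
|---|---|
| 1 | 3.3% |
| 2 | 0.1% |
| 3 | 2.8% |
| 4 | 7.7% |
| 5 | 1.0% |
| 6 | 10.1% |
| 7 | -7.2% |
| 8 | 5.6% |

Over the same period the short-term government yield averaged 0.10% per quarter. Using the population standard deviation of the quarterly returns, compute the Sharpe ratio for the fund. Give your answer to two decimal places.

0.57

r̄ = (3.3 + 0.1 + 2.8 + 7.7 + 1 + 10.1 − 7.2 + 5.6) / 8 = 23.40 / 8 = 2.9250%
Σ(r − r̄)² = (3.3 − 2.9250)² + (0.1 − 2.9250)² + … = 195.7950
population σ = √(195.7950 / 8) = √24.4744 = 4.9472%
Sharpe = (r̄ − rf) / σ = (2.9250 − 0.1) / 4.9472 = 2.8250 / 4.9472 = 0.5710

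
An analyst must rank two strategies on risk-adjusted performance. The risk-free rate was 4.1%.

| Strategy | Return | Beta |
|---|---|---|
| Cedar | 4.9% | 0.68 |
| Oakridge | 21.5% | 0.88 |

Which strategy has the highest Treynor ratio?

Oakridge

Cedar: Treynor = (4.9% − 4.1%) / 0.68 = 1.176
Oakridge: Treynor = (21.5% − 4.1%) / 0.88 = 19.773
Highest: Oakridge (19.773).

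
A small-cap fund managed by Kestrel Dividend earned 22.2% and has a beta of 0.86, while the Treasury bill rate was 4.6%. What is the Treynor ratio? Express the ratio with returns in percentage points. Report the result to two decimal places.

Treynor = (Rp − Rf) / β = (22.2% − 4.6%) / 0.86 = 17.60 / 0.86 = 20.4651

20.47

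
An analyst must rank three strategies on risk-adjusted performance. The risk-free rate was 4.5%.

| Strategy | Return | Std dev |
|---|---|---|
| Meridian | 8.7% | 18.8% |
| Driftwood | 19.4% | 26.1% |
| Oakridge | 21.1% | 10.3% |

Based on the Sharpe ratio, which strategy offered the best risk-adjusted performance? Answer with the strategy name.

Oakridge

Meridian: Sharpe ratio = (8.7% − 4.5%) / 18.8% = 0.223
Driftwood: Sharpe ratio = (19.4% − 4.5%) / 26.1% = 0.571
Oakridge: Sharpe ratio = (21.1% − 4.5%) / 10.3% = 1.612
Highest: Oakridge (1.612).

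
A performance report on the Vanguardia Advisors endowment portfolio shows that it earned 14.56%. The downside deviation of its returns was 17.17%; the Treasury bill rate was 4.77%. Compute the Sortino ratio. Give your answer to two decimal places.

Sortino = (Rp − Rf) / σd = (14.56% − 4.77%) / 17.17% = 9.79% / 17.17% = 0.5702

0.57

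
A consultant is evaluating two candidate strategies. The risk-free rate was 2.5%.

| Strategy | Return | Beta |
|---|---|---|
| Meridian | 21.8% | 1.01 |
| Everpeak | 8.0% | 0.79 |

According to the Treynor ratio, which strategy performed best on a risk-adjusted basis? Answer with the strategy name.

Meridian

Meridian: Treynor = (21.8% − 2.5%) / 1.01 = 19.109
Everpeak: Treynor = (8.0% − 2.5%) / 0.79 = 6.962
Highest: Meridian (19.109).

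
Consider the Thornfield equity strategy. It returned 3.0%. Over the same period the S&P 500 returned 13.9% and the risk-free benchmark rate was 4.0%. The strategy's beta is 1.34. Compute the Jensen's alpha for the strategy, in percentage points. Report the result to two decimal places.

-14.27

CAPM expected return = Rf + β(Rm − Rf) = 4.0% + 1.34 × (13.9% − 4.0%) = 4 + 1.34 × 9.90 = 17.2660%
Jensen's α = Rp − E[R] = 3.0% − 17.2660% = -14.2660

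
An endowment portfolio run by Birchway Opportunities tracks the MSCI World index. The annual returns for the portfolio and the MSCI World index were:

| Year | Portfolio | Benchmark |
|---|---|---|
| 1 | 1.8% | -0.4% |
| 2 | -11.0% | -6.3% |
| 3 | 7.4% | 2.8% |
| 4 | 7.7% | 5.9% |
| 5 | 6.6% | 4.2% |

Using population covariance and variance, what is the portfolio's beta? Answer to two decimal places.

1.59

r̄p = 2.5000%,  r̄m = 1.2400%
Cov = Σ(rp − r̄p)(rm − r̄m) / 5 = 29.3900
Var(rm) = Σ(rm − r̄m)² / 5 = 18.4904
β = Cov / Var = 29.3900 / 18.4904 = 1.5895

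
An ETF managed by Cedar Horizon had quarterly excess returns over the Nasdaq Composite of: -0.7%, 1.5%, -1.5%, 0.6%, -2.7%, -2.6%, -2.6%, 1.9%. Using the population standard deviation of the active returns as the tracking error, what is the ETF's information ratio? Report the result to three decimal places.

μ = (-0.7 + 1.5 − 1.5 + 0.6 − 2.7 − 2.6 − 2.6 + 1.9) / 8 = -0.7625%
Σ(r − μ)² = 25.1188; population σ = √(25.1188/8) = 1.7720%
IR = μ / tracking error = -0.7625 / 1.7720 = -0.4303

-0.430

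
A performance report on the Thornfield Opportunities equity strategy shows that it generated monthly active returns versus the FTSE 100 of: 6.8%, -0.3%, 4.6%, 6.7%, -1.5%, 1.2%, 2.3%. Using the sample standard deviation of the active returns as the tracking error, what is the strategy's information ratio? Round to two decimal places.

0.86

μ = (6.8 − 0.3 + 4.6 + 6.7 − 1.5 + 1.2 + 2.3) / 7 = 2.8286%
Σ(r − μ)² = 65.3543; sample σ = √(65.3543/6) = 3.3004%
IR = μ / tracking error = 2.8286 / 3.3004 = 0.8570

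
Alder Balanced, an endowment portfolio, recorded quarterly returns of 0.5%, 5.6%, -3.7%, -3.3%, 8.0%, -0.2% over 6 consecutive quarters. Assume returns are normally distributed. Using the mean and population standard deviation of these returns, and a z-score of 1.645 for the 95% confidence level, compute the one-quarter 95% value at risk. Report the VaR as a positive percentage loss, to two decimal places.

5.97

r̄ = (0.5 + 5.6 − 3.7 − 3.3 + 8 − 0.2) / 6 = 6.90 / 6 = 1.1500%
Population σ = √[Σ(r − r̄)² / 6] = √[112.2950 / 6] = √18.7158 = 4.3262%
VaR = −(r̄ − z·σ) = −(1.1500 − 1.645 × 4.3262) = −(-5.9666) = 5.9666%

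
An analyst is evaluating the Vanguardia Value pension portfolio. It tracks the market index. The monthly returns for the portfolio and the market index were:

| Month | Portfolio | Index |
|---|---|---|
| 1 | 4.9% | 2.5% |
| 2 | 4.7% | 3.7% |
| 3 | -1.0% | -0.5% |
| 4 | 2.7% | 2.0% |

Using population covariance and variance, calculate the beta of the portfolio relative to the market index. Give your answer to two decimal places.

1.47

r̄p = 2.8250%,  r̄m = 1.9250%
Cov = Σ(rp − r̄p)(rm − r̄m) / 4 = 3.4469
Var(rm) = Σ(rm − r̄m)² / 4 = 2.3419
β = Cov / Var = 3.4469 / 2.3419 = 1.4718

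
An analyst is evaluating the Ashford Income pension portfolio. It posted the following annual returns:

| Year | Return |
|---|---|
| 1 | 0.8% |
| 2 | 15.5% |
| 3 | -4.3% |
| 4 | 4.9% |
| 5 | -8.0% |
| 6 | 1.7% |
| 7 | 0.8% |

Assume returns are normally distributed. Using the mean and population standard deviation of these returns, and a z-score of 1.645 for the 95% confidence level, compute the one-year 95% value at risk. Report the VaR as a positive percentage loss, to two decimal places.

9.71

Mean return r̄ = 11.40 / 7 = 1.6286%
Σ(r − r̄)² = 332.3543; population σ = √(332.3543/7) = 6.8905%
VaR = −(r̄ − z·σ) = −(1.6286 − 1.645 × 6.8905) = −(-9.7063) = 9.7063%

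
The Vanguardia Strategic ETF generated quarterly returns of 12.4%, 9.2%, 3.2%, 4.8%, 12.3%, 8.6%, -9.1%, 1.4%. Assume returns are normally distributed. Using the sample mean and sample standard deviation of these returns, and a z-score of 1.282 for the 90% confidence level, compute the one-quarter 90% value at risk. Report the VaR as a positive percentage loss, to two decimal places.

3.75

r̄ = (12.4 + 9.2 + 3.2 + 4.8 + 12.3 + 8.6 − 9.1 + 1.4) / 8 = 42.80 / 8 = 5.3500%
Sample σ = √[Σ(r − r̄)² / 7] = √[352.7200 / 7] = √50.3886 = 7.0985%
VaR = −(r̄ − z·σ) = −(5.3500 − 1.282 × 7.0985) = −(-3.7503) = 3.7503%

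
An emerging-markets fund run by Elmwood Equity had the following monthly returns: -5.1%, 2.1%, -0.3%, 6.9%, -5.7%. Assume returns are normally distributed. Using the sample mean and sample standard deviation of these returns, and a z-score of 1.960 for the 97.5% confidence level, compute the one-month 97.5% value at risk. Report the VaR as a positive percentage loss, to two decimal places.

10.69

Mean return r̄ = -2.10 / 5 = -0.4200%
Σ(r − r̄)² = (-5.1 − (-0.4200))² + (2.1 − (-0.4200))² + (-0.3 − (-0.4200))² + … = 109.7280
σ = √[109.7280 / 4] = 5.2376%
VaR = −(r̄ − z·σ) = −(-0.4200 − 1.960 × 5.2376) = −(-10.6857) = 10.6857%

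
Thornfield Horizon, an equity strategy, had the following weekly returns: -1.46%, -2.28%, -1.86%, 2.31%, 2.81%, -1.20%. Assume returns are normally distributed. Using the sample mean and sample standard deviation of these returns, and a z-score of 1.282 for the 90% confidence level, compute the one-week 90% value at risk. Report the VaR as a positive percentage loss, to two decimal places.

μ = (-1.46 − 2.28 − 1.86 + 2.31 + 2.81 − 1.2) / 6 = -1.680 / 6 = -0.2800%
Σ(r − μ)² = (-1.46 − (-0.2800))² + (-2.28 − (-0.2800))² + (-1.86 − (-0.2800))² + … = 24.9914
sample σ = √(24.9914 / 5) = √4.9983 = 2.2357%
VaR = −(μ − z·σ) = −(-0.2800 − 1.282 × 2.2357) = −(-3.1462) = 3.1462%

3.15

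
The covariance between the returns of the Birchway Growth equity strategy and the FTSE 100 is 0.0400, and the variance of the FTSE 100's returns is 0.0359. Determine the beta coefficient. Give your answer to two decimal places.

β = Cov(Rp, Rm) / Var(Rm) = 0.0400 / 0.0359 = 1.1142

1.11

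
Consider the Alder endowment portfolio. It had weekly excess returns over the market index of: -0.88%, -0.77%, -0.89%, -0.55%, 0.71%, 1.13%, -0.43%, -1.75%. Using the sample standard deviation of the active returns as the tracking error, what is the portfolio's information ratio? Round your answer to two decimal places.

r̄ = (-0.88 − 0.77 − 0.89 − 0.55 + 0.71 + 1.13 − 0.43 − 1.75) / 8 = -3.430 / 8 = -0.4288%
Sample σ = √[Σ(r − r̄)² / 7] = √[6.0197 / 7] = √0.8600 = 0.9274%
IR = r̄ / tracking error = -0.4288 / 0.9274 = -0.4624

-0.46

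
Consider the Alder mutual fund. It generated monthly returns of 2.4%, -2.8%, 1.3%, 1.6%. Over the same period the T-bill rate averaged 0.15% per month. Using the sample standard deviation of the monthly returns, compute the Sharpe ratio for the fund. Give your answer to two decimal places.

μ = (2.4 − 2.8 + 1.3 + 1.6) / 4 = 2.50 / 4 = 0.6250%
Σ(r − μ)² = 16.2875; sample σ = √(16.2875/3) = 2.3301%
Sharpe = (μ − rf) / σ = (0.6250 − 0.15) / 2.3301 = 0.4750 / 2.3301 = 0.2039

0.20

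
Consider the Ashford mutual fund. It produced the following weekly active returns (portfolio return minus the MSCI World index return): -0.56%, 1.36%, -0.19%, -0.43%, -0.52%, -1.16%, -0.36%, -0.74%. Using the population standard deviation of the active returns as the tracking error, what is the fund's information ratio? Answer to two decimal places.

-0.47

r̄ = (-0.56 + 1.36 − 0.19 − 0.43 − 0.52 − 1.16 − 0.36 − 0.74) / 8 = -2.600 / 8 = -0.3250%
Σ(r − r̄)² = (-0.56 − (-0.3250))² + (1.36 − (-0.3250))² + (-0.19 − (-0.3250))² + … = 3.8324
σ = √[3.8324 / 8] = 0.6921%
IR = r̄ / tracking error = -0.3250 / 0.6921 = -0.4696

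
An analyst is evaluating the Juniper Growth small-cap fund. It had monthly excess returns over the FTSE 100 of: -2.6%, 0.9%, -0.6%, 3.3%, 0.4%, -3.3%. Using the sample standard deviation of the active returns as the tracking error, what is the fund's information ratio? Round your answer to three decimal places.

r̄ = (-2.6 + 0.9 − 0.6 + 3.3 + 0.4 − 3.3) / 6 = -1.90 / 6 = -0.3167%
Σ(r − r̄)² = (-2.6 − (-0.3167))² + (0.9 − (-0.3167))² + (-0.6 − (-0.3167))² + … = 29.2683
σ = √[29.2683 / 5] = 2.4194%
IR = r̄ / tracking error = -0.3167 / 2.4194 = -0.1309

-0.131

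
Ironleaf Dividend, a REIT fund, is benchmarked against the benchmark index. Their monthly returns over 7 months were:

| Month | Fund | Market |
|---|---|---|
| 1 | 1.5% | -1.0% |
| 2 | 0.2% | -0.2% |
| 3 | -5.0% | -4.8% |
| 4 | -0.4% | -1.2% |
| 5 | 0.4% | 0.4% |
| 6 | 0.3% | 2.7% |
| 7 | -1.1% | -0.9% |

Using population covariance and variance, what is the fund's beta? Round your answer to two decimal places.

0.73

r̄p = -0.5857%,  r̄m = -0.7143%
Cov = Σ(rp − r̄p)(rm − r̄m) / 7 = 3.1388
Var(rm) = Σ(rm − r̄m)² / 7 = 4.3155
β = Cov / Var = 3.1388 / 4.3155 = 0.7273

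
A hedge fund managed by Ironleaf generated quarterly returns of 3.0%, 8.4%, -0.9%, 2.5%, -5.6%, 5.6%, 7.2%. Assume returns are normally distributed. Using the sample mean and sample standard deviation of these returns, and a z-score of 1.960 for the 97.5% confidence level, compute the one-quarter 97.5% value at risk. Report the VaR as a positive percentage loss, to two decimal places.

6.68

μ = (3 + 8.4 − 0.9 + 2.5 − 5.6 + 5.6 + 7.2) / 7 = 2.8857%
Sample std dev = √[142.8886 / 6] = 4.8800%
VaR = −(μ − z·σ) = −(2.8857 − 1.960 × 4.8800) = −(-6.6791) = 6.6791%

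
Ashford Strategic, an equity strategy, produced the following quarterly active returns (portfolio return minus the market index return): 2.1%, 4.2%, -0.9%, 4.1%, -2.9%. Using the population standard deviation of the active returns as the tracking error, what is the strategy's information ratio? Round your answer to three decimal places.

μ = (2.1 + 4.2 − 0.9 + 4.1 − 2.9) / 5 = 6.60 / 5 = 1.3200%
Σ(r − μ)² = (2.1 − 1.3200)² + (4.2 − 1.3200)² + … = 39.3680
σ = √[39.3680 / 5] = 2.8060%
IR = μ / tracking error = 1.3200 / 2.8060 = 0.4704

0.470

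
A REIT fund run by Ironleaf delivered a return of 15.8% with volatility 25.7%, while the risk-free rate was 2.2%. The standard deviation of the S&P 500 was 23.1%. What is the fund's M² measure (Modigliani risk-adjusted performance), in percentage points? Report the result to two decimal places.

Sharpe = (Rp − Rf) / σp = (15.8% − 2.2%) / 25.7% = 0.5292
M² = Rf + Sharpe × σm = 2.2% + 0.5292 × 23.1% = 14.4245%

14.42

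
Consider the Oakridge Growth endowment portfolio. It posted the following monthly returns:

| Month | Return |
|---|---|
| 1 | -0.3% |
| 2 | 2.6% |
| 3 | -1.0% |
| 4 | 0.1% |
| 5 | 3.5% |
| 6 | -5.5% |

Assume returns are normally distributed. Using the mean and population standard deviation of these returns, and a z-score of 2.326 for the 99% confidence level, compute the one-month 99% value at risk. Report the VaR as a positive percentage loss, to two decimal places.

μ = (-0.3 + 2.6 − 1 + 0.1 + 3.5 − 5.5) / 6 = -0.60 / 6 = -0.1000%
Population σ = √[Σ(r − μ)² / 6] = √[50.3000 / 6] = √8.3833 = 2.8954%
VaR = −(μ − z·σ) = −(-0.1000 − 2.326 × 2.8954) = −(-6.8347) = 6.8347%

6.83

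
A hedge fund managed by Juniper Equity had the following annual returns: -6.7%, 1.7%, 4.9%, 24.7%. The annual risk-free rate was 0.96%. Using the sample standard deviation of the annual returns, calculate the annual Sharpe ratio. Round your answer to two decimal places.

μ = (-6.7 + 1.7 + 4.9 + 24.7) / 4 = 6.1500%
Sample std dev = √[530.5900 / 3] = 13.2990%
Sharpe = (μ − rf) / σ = (6.1500 − 0.96) / 13.2990 = 5.1900 / 13.2990 = 0.3903

0.39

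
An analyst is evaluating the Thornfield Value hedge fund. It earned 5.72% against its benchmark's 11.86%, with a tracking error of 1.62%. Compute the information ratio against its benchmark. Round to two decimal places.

IR = (Rp − Rb) / TE = (5.72% − 11.86%) / 1.62% = -6.14% / 1.62% = -3.7901

-3.79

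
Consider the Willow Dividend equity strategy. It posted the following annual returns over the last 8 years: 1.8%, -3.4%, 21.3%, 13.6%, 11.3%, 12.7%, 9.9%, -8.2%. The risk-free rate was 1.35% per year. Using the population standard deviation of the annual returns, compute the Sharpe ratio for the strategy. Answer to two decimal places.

0.66

μ = (1.8 − 3.4 + 21.3 + 13.6 + 11.3 + 12.7 + 9.9 − 8.2) / 8 = 7.3750%
Σ(r − μ)² = (1.8 − 7.3750)² + (-3.4 − 7.3750)² + (21.3 − 7.3750)² + … = 672.5550
σ = √[672.5550 / 8] = 9.1689%
Sharpe = (μ − rf) / σ = (7.3750 − 1.35) / 9.1689 = 6.0250 / 9.1689 = 0.6571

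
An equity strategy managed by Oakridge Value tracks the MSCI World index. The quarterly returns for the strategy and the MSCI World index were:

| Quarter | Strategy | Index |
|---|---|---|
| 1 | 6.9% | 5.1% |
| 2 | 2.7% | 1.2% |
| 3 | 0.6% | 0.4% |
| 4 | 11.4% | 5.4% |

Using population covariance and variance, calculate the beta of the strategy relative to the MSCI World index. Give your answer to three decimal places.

1.730

r̄p = 5.4000%,  r̄m = 3.0250%
Cov = Σ(rp − r̄p)(rm − r̄m) / 4 = 8.7225
Var(rm) = Σ(rm − r̄m)² / 4 = 5.0419
β = Cov / Var = 8.7225 / 5.0419 = 1.7300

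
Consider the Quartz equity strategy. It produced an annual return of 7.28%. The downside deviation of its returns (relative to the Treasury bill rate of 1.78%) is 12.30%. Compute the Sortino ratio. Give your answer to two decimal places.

Sortino = (Rp − Rf) / σd = (7.28% − 1.78%) / 12.30% = 5.50% / 12.30% = 0.4472

0.45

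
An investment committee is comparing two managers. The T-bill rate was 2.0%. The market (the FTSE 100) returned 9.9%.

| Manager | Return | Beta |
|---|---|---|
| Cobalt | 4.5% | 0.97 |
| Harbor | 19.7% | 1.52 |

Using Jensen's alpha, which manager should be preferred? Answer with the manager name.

Cobalt: α = 4.5% − [2.0% + 0.97 × (9.9% − 2.0%)] = -5.163
Harbor: α = 19.7% − [2.0% + 1.52 × (9.9% − 2.0%)] = 5.692
Highest: Harbor (5.692).

Harbor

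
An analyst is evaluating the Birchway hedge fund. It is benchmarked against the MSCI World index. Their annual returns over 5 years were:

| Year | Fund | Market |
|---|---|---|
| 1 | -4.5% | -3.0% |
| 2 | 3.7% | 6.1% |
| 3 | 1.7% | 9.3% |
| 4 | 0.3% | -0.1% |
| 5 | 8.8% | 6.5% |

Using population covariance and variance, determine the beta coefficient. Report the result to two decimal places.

0.69

r̄p = 2.0000%,  r̄m = 3.7600%
Cov = Σ(rp − r̄p)(rm − r̄m) / 5 = 14.2900
Var(rm) = Σ(rm − r̄m)² / 5 = 20.8544
β = Cov / Var = 14.2900 / 20.8544 = 0.6852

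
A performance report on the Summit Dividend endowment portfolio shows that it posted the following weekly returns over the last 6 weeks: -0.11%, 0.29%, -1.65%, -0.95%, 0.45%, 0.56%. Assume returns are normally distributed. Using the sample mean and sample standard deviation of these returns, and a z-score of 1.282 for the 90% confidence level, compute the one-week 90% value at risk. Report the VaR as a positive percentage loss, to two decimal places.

1.37

μ = (-0.11 + 0.29 − 1.65 − 0.95 + 0.45 + 0.56) / 6 = -1.410 / 6 = -0.2350%
Sample std dev = √[3.9060 / 5] = 0.8839%
VaR = −(μ − z·σ) = −(-0.2350 − 1.282 × 0.8839) = −(-1.3682) = 1.3682%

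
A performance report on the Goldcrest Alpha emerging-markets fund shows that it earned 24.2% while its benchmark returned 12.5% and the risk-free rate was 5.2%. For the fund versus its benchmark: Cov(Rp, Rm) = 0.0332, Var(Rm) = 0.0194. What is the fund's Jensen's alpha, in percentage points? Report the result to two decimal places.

6.51

β = Cov / Var = 0.0332 / 0.0194 = 1.7113
E[R] = Rf + β(Rm − Rf) = 5.2% + 1.7113 × (12.5% − 5.2%) = 17.6925%
α = Rp − E[R] = 24.2% − 17.6925% = 6.5075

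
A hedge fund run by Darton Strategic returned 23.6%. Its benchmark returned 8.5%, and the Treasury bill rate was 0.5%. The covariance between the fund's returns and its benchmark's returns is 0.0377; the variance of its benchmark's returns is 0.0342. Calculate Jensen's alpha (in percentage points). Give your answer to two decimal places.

β = Cov / Var = 0.0377 / 0.0342 = 1.1023
E[R] = Rf + β(Rm − Rf) = 0.5% + 1.1023 × (8.5% − 0.5%) = 9.3184%
α = Rp − E[R] = 23.6% − 9.3184% = 14.2816

14.28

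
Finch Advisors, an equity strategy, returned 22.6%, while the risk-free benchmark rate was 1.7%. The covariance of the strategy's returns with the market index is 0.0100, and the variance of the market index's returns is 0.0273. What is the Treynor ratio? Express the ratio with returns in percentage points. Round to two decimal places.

β = Cov / Var = 0.0100 / 0.0273 = 0.3663
Treynor = (Rp − Rf) / β = (22.6% − 1.7%) / 0.3663 = 20.90 / 0.3663 = 57.0571

57.06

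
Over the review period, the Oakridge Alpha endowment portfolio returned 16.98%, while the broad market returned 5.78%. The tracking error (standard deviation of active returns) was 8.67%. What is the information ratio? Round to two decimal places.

1.29

IR = (Rp − Rb) / TE = (16.98% − 5.78%) / 8.67% = 11.20% / 8.67% = 1.2918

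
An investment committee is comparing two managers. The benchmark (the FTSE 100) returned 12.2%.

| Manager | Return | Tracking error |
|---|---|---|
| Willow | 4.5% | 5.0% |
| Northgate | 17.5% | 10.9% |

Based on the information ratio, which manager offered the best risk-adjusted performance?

Willow: IR = (4.5% − 12.2%) / 5.0% = -1.540
Northgate: IR = (17.5% − 12.2%) / 10.9% = 0.486
Highest: Northgate (0.486).

Northgate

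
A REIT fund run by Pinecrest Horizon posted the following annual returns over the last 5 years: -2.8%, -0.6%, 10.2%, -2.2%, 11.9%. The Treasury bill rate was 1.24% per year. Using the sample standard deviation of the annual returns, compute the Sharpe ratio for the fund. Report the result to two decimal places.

0.29

r̄ = (-2.8 − 0.6 + 10.2 − 2.2 + 11.9) / 5 = 3.3000%
Sample std dev = √[204.2400 / 4] = 7.1456%
Sharpe = (r̄ − rf) / σ = (3.3000 − 1.24) / 7.1456 = 2.0600 / 7.1456 = 0.2883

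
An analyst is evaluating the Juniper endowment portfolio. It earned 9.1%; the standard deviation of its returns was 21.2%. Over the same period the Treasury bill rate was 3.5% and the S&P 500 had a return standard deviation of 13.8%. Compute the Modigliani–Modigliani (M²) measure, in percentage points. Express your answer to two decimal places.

7.15

Sharpe = (Rp − Rf) / σp = (9.1% − 3.5%) / 21.2% = 0.2642
M² = Rf + Sharpe × σm = 3.5% + 0.2642 × 13.8% = 7.1460%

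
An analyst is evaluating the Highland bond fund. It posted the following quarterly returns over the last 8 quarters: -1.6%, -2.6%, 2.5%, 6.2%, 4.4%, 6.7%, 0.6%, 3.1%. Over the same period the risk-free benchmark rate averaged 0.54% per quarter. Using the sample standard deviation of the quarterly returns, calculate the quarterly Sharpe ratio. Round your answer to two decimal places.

r̄ = (-1.6 − 2.6 + 2.5 + 6.2 + 4.4 + 6.7 + 0.6 + 3.1) / 8 = 19.30 / 8 = 2.4125%
Σ(r − r̄)² = (-1.6 − 2.4125)² + (-2.6 − 2.4125)² + … = 81.6688
sample σ = √(81.6688 / 7) = √11.6670 = 3.4157%
Sharpe = (r̄ − rf) / σ = (2.4125 − 0.54) / 3.4157 = 1.8725 / 3.4157 = 0.5482

0.55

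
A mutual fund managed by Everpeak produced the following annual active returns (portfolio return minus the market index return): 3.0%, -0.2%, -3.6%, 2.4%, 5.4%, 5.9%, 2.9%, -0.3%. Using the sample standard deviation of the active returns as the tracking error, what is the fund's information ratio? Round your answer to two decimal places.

0.61

r̄ = (3 − 0.2 − 3.6 + 2.4 + 5.4 + 5.9 + 2.9 − 0.3) / 8 = 1.9375%
Sample σ = √[Σ(r − r̄)² / 7] = √[70.1988 / 7] = √10.0284 = 3.1668%
IR = r̄ / tracking error = 1.9375 / 3.1668 = 0.6118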